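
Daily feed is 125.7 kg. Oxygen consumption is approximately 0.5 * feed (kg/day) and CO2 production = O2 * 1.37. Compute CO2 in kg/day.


O2 = 125.7 * 0.5 = 62.85
CO2 = 62.85 * 1.37 = 86.1045

86.1045 kg/day


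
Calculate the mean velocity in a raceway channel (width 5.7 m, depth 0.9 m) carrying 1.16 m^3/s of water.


Cross-sectional area = W * d = 5.7 * 0.9 = 5.13 m^2
Velocity = Q / A = 1.16 / 5.13 = 0.226121 m/s

0.226121 m/s


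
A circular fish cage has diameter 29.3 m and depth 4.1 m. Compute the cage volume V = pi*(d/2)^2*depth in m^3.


r = d/2 = 29.3/2 = 14.65 m
Base area = pi*r^2 = pi*14.65^2 = 674.25647 m^2
Volume = 674.25647 * 4.1 = 2764.45 m^3

2764.45 m^3


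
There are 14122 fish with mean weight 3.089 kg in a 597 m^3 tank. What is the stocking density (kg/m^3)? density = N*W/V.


Total biomass = 14122 fish * 3.089 kg = 43622.858 kg
Density = total biomass / volume = 43622.858 / 597 = 73.0701 kg/m^3

73.0701 kg/m^3


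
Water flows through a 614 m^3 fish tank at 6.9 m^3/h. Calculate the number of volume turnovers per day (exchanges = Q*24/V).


Daily flow volume = 6.9 m^3/h * 24 h = 165.6 m^3/day
Exchanges = daily flow / tank volume = 165.6 / 614 = 0.269707 exchanges/day

0.269707 exchanges/day


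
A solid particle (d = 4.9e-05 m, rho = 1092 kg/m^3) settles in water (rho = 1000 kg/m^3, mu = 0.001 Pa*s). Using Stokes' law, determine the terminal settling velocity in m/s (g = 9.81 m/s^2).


Density difference: rho_p - rho_f = 1092 - 1000 = 92 kg/m^3
d^2 = (4.9e-05)^2 = 2.401e-09 m^2
Numerator = (rho_p - rho_f) * g * d^2 = 92 * 9.81 * 2.401e-09 = 2.1669505e-06
Denominator = 18 * mu = 18 * 0.001 = 0.018
v_s = 2.1669505e-06 / 0.018 = 1.20386e-04 m/s
Check: Re = rho_f * v_s * d / mu = 1000 * 1.20386e-04 * 4.9e-05 / 0.001 = 0.0059 < 1, so Stokes' law applies.

1.20386e-04 m/s


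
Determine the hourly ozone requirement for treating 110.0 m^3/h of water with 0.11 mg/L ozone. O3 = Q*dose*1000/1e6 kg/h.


O3 demand (mg/h) = Q * dose * 1000 = 110.0 * 0.11 * 1000 = 12100 mg/h
Convert mg to kg: 12100 / 1e6 = 0.0121 kg/h

0.0121 kg/h


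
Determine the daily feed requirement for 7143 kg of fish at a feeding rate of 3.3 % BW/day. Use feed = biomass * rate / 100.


Feeding rate fraction = 3.3% / 100 = 0.033
Daily feed = 7143 kg * 0.033 = 235.719 kg/day

235.719 kg/day


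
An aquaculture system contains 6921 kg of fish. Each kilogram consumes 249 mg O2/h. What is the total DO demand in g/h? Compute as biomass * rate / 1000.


Total O2 consumption (mg/h) = 6921 kg * 249 mg/(kg*h) = 1723329 mg/h
Convert to g/h: 1723329 / 1000 = 1723.329 g/h

1723.329 g/h


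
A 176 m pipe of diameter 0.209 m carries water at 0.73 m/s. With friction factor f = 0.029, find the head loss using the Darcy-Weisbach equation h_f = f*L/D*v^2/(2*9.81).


v^2 = 0.73^2 = 0.5329 m^2/s^2
L/D = 176/0.209 = 842.10526
h_f = f*(L/D)*v^2/(2g) = 0.029 * 842.10526 * 0.5329 / 19.62 = 0.663302 m

0.663302 m


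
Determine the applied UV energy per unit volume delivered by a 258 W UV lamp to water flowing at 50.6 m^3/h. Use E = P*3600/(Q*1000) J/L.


Energy delivered per hour = 258 W * 3600 s = 928800 J/h
Volume treated per hour = 50.6 m^3/h * 1000 = 50600 L/h
dose = 928800 / 50600 = 18.3557 J/L

18.3557 J/L


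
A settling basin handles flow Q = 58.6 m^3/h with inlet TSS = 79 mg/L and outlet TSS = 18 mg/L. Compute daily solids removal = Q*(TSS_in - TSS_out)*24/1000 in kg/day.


Concentration drop: TSS_in - TSS_out = 79 - 18 = 61 mg/L
Hourly solids removed = Q * dTSS = 58.6 m^3/h * 61 mg/L = 3574.6 g/h  (m^3/h * mg/L = g/h)
Daily solids removed = 3574.6 * 24 = 85790.4 g/day
Convert g to kg: 85790.4 / 1000 = 85.7904 kg/day

85.7904 kg/day


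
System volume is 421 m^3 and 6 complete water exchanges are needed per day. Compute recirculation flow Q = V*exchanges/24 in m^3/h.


Daily recirculation volume = 421 m^3 * 6 = 2526 m^3/day
Flow rate Q = daily volume / 24 h = 2526 / 24 = 105.25 m^3/h

105.25 m^3/h


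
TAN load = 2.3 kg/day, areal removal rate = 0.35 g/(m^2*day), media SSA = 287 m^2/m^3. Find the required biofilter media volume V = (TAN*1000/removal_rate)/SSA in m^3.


A = 2.3*1000 / 0.35 = 6571.4286 m^2
V = 6571.4286 / 287 = 22.897

22.897 m^3


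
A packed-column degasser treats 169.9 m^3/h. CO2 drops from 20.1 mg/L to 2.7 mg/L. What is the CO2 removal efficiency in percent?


CO2_out / CO2_in = 2.7 / 20.1 = 0.13432836
Fraction remaining = 0.13432836
efficiency = (1 - 0.13432836) * 100 = 86.5672 %

86.5672 %


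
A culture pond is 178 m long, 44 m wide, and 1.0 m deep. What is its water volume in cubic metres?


Base area = L * W = 178 * 44 = 7832 m^2
Volume = area * depth = 7832 * 1.0 = 7832 m^3

7832 m^3


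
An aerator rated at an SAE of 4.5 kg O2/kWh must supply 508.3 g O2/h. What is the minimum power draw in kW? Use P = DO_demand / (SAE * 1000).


SAE in g O2/kWh = 4.5 * 1000 = 4500 g/kWh
P = DO_demand / SAE_g = 508.3 / 4500 = 0.112956 kW

0.112956 kW


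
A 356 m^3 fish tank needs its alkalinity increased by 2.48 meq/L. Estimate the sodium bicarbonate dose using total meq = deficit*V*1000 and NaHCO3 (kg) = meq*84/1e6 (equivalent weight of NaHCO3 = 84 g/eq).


Tank volume in L = 356 m^3 * 1000 = 356000 L
Total meq required = 2.48 meq/L * 356000 L = 882880 meq
NaHCO3 mass = 882880 meq * 84 mg/meq / 1e6 = 74.1619 kg

74.1619 kg


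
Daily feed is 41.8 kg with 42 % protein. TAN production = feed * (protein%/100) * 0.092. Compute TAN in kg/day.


Protein in feed = 41.8 * 42/100 = 17.556 kg/day
TAN = protein * 0.092 = 17.556 * 0.092 = 1.615152 kg/day

1.615152 kg/day


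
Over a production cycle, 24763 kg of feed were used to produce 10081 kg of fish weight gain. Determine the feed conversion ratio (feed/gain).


FCR = feed consumed / weight gained
FCR = 24763 kg / 10081 kg = 2.4564

2.4564


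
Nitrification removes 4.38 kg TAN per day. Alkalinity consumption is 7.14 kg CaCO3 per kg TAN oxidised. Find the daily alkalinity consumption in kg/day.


Alkalinity factor: 7.14 kg CaCO3 consumed per kg TAN nitrified
alk = 4.38 kg TAN * 7.14 = 31.2732 kg CaCO3/day

31.2732 kg CaCO3/day


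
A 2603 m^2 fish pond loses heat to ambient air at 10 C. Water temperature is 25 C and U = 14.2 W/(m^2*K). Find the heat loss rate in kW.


Temperature difference dT = 25 - 10 = 15 K
Heat loss (W) = U * A * dT = 14.2 * 2603 * 15 = 554439 W
Convert to kW: 554439 / 1000 = 554.439 kW

554.439 kW


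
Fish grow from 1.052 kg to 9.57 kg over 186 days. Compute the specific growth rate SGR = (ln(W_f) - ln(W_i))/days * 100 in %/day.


ln(W_f) = ln(9.57) = 2.2586332
ln(W_i) = ln(1.052) = 0.050693114
ln(W_f) - ln(W_i) = 2.2586332 - 0.050693114 = 2.2079401
SGR = 2.2079401 / 186 * 100 = 1.18706 %/day

1.18706 %/day


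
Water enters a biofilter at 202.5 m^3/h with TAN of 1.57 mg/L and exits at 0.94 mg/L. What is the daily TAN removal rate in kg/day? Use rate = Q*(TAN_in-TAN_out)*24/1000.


Concentration drop: TAN_in - TAN_out = 1.57 - 0.94 = 0.63 mg/L
Hourly TAN removed = Q * dTAN = 202.5 m^3/h * 0.63 mg/L = 127.575 g/h  (m^3/h * mg/L = g/h)
Daily TAN removed = 127.575 * 24 = 3061.8 g/day
Convert to kg/day: 3061.8 / 1000 = 3.0618 kg/day

3.0618 kg/day


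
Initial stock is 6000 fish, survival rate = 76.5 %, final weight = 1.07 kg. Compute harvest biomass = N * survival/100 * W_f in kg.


Survivors = 6000 * 76.5/100 = 4590 fish
Harvest biomass = survivors * W_f = 4590 * 1.07 = 4911.3 kg

4911.3 kg


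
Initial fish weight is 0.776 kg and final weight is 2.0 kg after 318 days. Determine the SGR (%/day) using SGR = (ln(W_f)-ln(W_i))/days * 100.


ln(W_f) = ln(2.0) = 0.69314718
ln(W_i) = ln(0.776) = -0.25360276
ln(W_f) - ln(W_i) = 0.69314718 - -0.25360276 = 0.94674994
SGR = 0.94674994 / 318 * 100 = 0.29772 %/day

0.29772 %/day


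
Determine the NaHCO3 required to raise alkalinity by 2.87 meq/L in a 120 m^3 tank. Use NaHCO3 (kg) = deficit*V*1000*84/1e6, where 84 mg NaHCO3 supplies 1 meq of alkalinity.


Tank volume in L = 120 m^3 * 1000 = 120000 L
Total meq required = 2.87 meq/L * 120000 L = 344400 meq
NaHCO3 mass = 344400 meq * 84 mg/meq / 1e6 = 28.9296 kg

28.9296 kg


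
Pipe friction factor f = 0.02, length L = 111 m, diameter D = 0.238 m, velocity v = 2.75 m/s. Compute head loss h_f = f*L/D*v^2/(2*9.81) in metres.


v^2 = 2.75^2 = 7.5625 m^2/s^2
L/D = 111/0.238 = 466.38655
h_f = f*(L/D)*v^2/(2g) = 0.02 * 466.38655 * 7.5625 / 19.62 = 3.59536 m

3.59536 m


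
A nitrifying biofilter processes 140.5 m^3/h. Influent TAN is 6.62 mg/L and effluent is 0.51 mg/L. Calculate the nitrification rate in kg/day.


Concentration drop: TAN_in - TAN_out = 6.62 - 0.51 = 6.11 mg/L
Hourly TAN removed = Q * dTAN = 140.5 m^3/h * 6.11 mg/L = 858.455 g/h  (m^3/h * mg/L = g/h)
Daily TAN removed = 858.455 * 24 = 20602.92 g/day
Convert to kg/day: 20602.92 / 1000 = 20.60292 kg/day

20.60292 kg/day


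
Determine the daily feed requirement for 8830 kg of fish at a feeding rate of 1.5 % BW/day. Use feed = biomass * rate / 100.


Feeding rate fraction = 1.5% / 100 = 0.015
Daily feed = 8830 kg * 0.015 = 132.45 kg/day

132.45 kg/day


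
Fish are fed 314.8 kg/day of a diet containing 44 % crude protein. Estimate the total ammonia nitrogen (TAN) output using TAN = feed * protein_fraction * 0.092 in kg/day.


Protein in feed = 314.8 * 44/100 = 138.512 kg/day
TAN = protein * 0.092 = 138.512 * 0.092 = 12.743104 kg/day

12.743104 kg/day


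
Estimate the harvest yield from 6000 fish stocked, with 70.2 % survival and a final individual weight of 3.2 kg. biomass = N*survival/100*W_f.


Survivors = 6000 * 70.2/100 = 4212 fish
Harvest biomass = survivors * W_f = 4212 * 3.2 = 13478.4 kg

13478.4 kg


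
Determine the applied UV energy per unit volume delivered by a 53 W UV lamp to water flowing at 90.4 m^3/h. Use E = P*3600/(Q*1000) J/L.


Energy delivered per hour = 53 W * 3600 s = 190800 J/h
Volume treated per hour = 90.4 m^3/h * 1000 = 90400 L/h
dose = 190800 / 90400 = 2.11062 J/L

2.11062 J/L


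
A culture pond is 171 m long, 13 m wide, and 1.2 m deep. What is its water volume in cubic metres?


Base area = L * W = 171 * 13 = 2223 m^2
Volume = area * depth = 2223 * 1.2 = 2667.6 m^3

2667.6 m^3


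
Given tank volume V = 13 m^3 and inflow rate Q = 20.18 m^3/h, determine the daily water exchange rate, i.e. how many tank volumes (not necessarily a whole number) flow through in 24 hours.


Daily flow volume = 20.18 m^3/h * 24 h = 484.32 m^3/day
Exchanges = daily flow / tank volume = 484.32 / 13 = 37.2554 exchanges/day

37.2554 exchanges/day


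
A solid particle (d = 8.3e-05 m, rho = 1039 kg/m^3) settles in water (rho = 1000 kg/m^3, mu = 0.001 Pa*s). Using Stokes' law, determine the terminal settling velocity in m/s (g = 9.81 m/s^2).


Density difference: rho_p - rho_f = 1039 - 1000 = 39 kg/m^3
d^2 = (8.3e-05)^2 = 6.889e-09 m^2
Numerator = (rho_p - rho_f) * g * d^2 = 39 * 9.81 * 6.889e-09 = 2.6356625e-06
Denominator = 18 * mu = 18 * 0.001 = 0.018
v_s = 2.6356625e-06 / 0.018 = 1.46426e-04 m/s
Check: Re = rho_f * v_s * d / mu = 1000 * 1.46426e-04 * 8.3e-05 / 0.001 = 0.0122 < 1, so Stokes' law applies.

1.46426e-04 m/s


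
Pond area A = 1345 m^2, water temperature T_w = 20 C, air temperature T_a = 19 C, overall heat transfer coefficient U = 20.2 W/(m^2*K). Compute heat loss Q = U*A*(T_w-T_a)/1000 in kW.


Temperature difference dT = 20 - 19 = 1 K
Heat loss (W) = U * A * dT = 20.2 * 1345 * 1 = 27169 W
Convert to kW: 27169 / 1000 = 27.169 kW

27.169 kW


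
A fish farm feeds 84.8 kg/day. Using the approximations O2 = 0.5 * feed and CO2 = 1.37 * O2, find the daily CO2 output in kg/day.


O2 = 84.8 * 0.5 = 42.4
CO2 = 42.4 * 1.37 = 58.088

58.088 kg/day


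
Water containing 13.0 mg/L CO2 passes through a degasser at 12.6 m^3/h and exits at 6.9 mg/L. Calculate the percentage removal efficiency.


CO2_out / CO2_in = 6.9 / 13.0 = 0.53076923
Fraction remaining = 0.53076923
efficiency = (1 - 0.53076923) * 100 = 46.9231 %

46.9231 %


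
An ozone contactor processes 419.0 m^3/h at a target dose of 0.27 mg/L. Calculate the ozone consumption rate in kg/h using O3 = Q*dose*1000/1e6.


O3 demand (mg/h) = Q * dose * 1000 = 419.0 * 0.27 * 1000 = 113130 mg/h
Convert mg to kg: 113130 / 1e6 = 0.11313 kg/h

0.11313 kg/h


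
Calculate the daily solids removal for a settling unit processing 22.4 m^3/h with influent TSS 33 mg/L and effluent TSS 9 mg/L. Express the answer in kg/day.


Concentration drop: TSS_in - TSS_out = 33 - 9 = 24 mg/L
Hourly solids removed = Q * dTSS = 22.4 m^3/h * 24 mg/L = 537.6 g/h  (m^3/h * mg/L = g/h)
Daily solids removed = 537.6 * 24 = 12902.4 g/day
Convert g to kg: 12902.4 / 1000 = 12.9024 kg/day

12.9024 kg/day


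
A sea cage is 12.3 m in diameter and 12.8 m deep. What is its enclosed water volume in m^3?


r = d/2 = 12.3/2 = 6.15 m
Base area = pi*r^2 = pi*6.15^2 = 118.82289 m^2
Volume = 118.82289 * 12.8 = 1520.93 m^3

1520.93 m^3


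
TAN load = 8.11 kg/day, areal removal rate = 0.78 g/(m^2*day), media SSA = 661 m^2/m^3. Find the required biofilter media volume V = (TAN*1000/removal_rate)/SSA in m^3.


A = 8.11*1000 / 0.78 = 10397.436 m^2
V = 10397.436 / 661 = 15.7299

15.7299 m^3


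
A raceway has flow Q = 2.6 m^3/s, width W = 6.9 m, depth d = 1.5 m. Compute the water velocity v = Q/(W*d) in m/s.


Cross-sectional area = W * d = 6.9 * 1.5 = 10.35 m^2
Velocity = Q / A = 2.6 / 10.35 = 0.251208 m/s

0.251208 m/s


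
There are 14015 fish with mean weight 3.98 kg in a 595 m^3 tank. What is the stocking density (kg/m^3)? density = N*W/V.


Total biomass = 14015 fish * 3.98 kg = 55779.7 kg
Density = total biomass / volume = 55779.7 / 595 = 93.7474 kg/m^3

93.7474 kg/m^3


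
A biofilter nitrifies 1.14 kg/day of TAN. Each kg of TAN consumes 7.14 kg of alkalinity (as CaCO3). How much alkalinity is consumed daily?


Alkalinity factor: 7.14 kg CaCO3 consumed per kg TAN nitrified
alk = 1.14 kg TAN * 7.14 = 8.1396 kg CaCO3/day

8.1396 kg CaCO3/day


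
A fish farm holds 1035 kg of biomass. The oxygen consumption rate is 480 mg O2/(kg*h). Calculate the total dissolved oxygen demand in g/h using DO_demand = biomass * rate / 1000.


Total O2 consumption (mg/h) = 1035 kg * 480 mg/(kg*h) = 496800 mg/h
Convert to g/h: 496800 / 1000 = 496.8 g/h

496.8 g/h


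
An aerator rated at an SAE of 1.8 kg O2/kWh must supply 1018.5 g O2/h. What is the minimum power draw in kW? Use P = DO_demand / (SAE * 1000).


SAE in g O2/kWh = 1.8 * 1000 = 1800 g/kWh
P = DO_demand / SAE_g = 1018.5 / 1800 = 0.565833 kW

0.565833 kW


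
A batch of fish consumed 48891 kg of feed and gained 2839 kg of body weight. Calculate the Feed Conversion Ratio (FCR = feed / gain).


FCR = feed consumed / weight gained
FCR = 48891 kg / 2839 kg = 17.2212

17.2212


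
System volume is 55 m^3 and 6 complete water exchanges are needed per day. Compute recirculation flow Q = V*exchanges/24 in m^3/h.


Daily recirculation volume = 55 m^3 * 6 = 330 m^3/day
Flow rate Q = daily volume / 24 h = 330 / 24 = 13.75 m^3/h

13.75 m^3/h


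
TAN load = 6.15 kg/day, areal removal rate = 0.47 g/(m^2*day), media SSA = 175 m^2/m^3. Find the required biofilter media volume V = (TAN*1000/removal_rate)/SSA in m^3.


A = 6.15*1000 / 0.47 = 13085.106 m^2
V = 13085.106 / 175 = 74.772

74.772 m^3


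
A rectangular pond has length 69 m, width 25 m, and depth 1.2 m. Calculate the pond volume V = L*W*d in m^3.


Base area = L * W = 69 * 25 = 1725 m^2
Volume = area * depth = 1725 * 1.2 = 2070 m^3

2070 m^3


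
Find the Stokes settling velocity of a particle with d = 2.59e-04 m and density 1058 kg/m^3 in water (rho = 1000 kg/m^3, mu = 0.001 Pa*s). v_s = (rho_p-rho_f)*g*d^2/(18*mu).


Density difference: rho_p - rho_f = 1058 - 1000 = 58 kg/m^3
d^2 = (2.59e-04)^2 = 6.7081e-08 m^2
Numerator = (rho_p - rho_f) * g * d^2 = 58 * 9.81 * 6.7081e-08 = 3.8167747e-05
Denominator = 18 * mu = 18 * 0.001 = 0.018
v_s = 3.8167747e-05 / 0.018 = 0.00212043 m/s
Check: Re = rho_f * v_s * d / mu = 1000 * 0.00212043 * 2.59e-04 / 0.001 = 0.549 < 1, so Stokes' law applies.

0.00212043 m/s


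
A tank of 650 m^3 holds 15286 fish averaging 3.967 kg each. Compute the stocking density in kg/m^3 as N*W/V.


Total biomass = 15286 fish * 3.967 kg = 60639.562 kg
Density = total biomass / volume = 60639.562 / 650 = 93.2916 kg/m^3

93.2916 kg/m^3


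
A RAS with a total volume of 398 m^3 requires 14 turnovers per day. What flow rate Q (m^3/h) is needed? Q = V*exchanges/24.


Daily recirculation volume = 398 m^3 * 14 = 5572 m^3/day
Flow rate Q = daily volume / 24 h = 5572 / 24 = 232.167 m^3/h

232.167 m^3/h


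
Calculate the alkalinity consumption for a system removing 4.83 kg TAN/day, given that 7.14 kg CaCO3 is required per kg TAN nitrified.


Alkalinity factor: 7.14 kg CaCO3 consumed per kg TAN nitrified
alk = 4.83 kg TAN * 7.14 = 34.4862 kg CaCO3/day

34.4862 kg CaCO3/day


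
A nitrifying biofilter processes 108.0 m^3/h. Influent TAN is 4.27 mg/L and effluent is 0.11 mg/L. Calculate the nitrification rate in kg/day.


Concentration drop: TAN_in - TAN_out = 4.27 - 0.11 = 4.16 mg/L
Hourly TAN removed = Q * dTAN = 108.0 m^3/h * 4.16 mg/L = 449.28 g/h  (m^3/h * mg/L = g/h)
Daily TAN removed = 449.28 * 24 = 10782.72 g/day
Convert to kg/day: 10782.72 / 1000 = 10.78272 kg/day

10.78272 kg/day


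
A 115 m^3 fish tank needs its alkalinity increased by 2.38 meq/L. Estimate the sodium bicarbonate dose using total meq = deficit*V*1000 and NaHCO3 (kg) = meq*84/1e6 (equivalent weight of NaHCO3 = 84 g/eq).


Tank volume in L = 115 m^3 * 1000 = 115000 L
Total meq required = 2.38 meq/L * 115000 L = 273700 meq
NaHCO3 mass = 273700 meq * 84 mg/meq / 1e6 = 22.9908 kg

22.9908 kg


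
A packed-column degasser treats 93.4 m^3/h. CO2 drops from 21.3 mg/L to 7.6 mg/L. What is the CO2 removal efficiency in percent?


CO2_out / CO2_in = 7.6 / 21.3 = 0.35680751
Fraction remaining = 0.35680751
efficiency = (1 - 0.35680751) * 100 = 64.3192 %

64.3192 %


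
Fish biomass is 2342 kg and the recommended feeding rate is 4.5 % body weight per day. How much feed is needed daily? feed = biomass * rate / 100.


Feeding rate fraction = 4.5% / 100 = 0.045
Daily feed = 2342 kg * 0.045 = 105.39 kg/day

105.39 kg/day


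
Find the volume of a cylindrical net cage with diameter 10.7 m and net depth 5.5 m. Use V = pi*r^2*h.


r = d/2 = 10.7/2 = 5.35 m
Base area = pi*r^2 = pi*5.35^2 = 89.920236 m^2
Volume = 89.920236 * 5.5 = 494.561 m^3

494.561 m^3


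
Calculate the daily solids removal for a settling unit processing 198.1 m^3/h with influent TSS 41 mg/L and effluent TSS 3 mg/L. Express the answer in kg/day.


Concentration drop: TSS_in - TSS_out = 41 - 3 = 38 mg/L
Hourly solids removed = Q * dTSS = 198.1 m^3/h * 38 mg/L = 7527.8 g/h  (m^3/h * mg/L = g/h)
Daily solids removed = 7527.8 * 24 = 180667.2 g/day
Convert g to kg: 180667.2 / 1000 = 180.6672 kg/day

180.6672 kg/day


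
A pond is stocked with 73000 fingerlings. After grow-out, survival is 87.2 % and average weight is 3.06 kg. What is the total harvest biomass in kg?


Survivors = 73000 * 87.2/100 = 63656 fish
Harvest biomass = survivors * W_f = 63656 * 3.06 = 194787.36 kg

194787.36 kg


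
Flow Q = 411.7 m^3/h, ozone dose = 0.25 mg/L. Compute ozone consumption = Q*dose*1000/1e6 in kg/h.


O3 demand (mg/h) = Q * dose * 1000 = 411.7 * 0.25 * 1000 = 102925 mg/h
Convert mg to kg: 102925 / 1e6 = 0.102925 kg/h

0.102925 kg/h


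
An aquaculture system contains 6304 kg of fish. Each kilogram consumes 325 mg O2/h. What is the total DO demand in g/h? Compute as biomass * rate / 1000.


Total O2 consumption (mg/h) = 6304 kg * 325 mg/(kg*h) = 2048800 mg/h
Convert to g/h: 2048800 / 1000 = 2048.8 g/h

2048.8 g/h


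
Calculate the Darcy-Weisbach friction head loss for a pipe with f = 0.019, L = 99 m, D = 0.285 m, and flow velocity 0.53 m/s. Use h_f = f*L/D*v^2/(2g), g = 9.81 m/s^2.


v^2 = 0.53^2 = 0.2809 m^2/s^2
L/D = 99/0.285 = 347.36842
h_f = f*(L/D)*v^2/(2g) = 0.019 * 347.36842 * 0.2809 / 19.62 = 0.0944924 m

0.0944924 m


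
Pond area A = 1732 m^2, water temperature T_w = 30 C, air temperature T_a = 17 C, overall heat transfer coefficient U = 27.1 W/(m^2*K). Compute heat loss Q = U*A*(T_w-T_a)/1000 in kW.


Temperature difference dT = 30 - 17 = 13 K
Heat loss (W) = U * A * dT = 27.1 * 1732 * 13 = 610183.6 W
Convert to kW: 610183.6 / 1000 = 610.1836 kW

610.1836 kW


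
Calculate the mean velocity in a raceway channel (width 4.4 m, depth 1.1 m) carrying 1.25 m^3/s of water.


Cross-sectional area = W * d = 4.4 * 1.1 = 4.84 m^2
Velocity = Q / A = 1.25 / 4.84 = 0.258264 m/s

0.258264 m/s


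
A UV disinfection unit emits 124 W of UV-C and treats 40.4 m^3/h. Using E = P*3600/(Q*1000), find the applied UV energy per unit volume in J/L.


Energy delivered per hour = 124 W * 3600 s = 446400 J/h
Volume treated per hour = 40.4 m^3/h * 1000 = 40400 L/h
dose = 446400 / 40400 = 11.0495 J/L

11.0495 J/L


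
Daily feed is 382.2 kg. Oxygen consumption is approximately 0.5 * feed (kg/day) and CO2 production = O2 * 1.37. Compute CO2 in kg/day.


O2 = 382.2 * 0.5 = 191.1
CO2 = 191.1 * 1.37 = 261.807

261.807 kg/day


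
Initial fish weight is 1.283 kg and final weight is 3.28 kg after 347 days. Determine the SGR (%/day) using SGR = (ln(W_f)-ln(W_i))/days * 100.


ln(W_f) = ln(3.28) = 1.1878434
ln(W_i) = ln(1.283) = 0.24920109
ln(W_f) - ln(W_i) = 1.1878434 - 0.24920109 = 0.93864231
SGR = 0.93864231 / 347 * 100 = 0.270502 %/day

0.270502 %/day


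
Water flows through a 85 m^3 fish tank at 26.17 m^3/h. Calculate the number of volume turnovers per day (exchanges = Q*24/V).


Daily flow volume = 26.17 m^3/h * 24 h = 628.08 m^3/day
Exchanges = daily flow / tank volume = 628.08 / 85 = 7.38918 exchanges/day

7.38918 exchanges/day


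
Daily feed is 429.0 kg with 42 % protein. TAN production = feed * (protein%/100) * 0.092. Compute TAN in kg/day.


Protein in feed = 429.0 * 42/100 = 180.18 kg/day
TAN = protein * 0.092 = 180.18 * 0.092 = 16.57656 kg/day

16.57656 kg/day


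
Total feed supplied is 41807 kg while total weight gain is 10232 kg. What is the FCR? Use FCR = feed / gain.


FCR = feed consumed / weight gained
FCR = 41807 kg / 10232 kg = 4.08591

4.08591


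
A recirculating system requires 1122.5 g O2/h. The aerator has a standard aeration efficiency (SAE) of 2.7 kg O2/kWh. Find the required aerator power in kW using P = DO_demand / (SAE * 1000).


SAE in g O2/kWh = 2.7 * 1000 = 2700 g/kWh
P = DO_demand / SAE_g = 1122.5 / 2700 = 0.415741 kW

0.415741 kW


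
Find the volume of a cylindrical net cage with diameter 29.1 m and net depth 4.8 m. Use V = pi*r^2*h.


r = d/2 = 29.1/2 = 14.55 m
Base area = pi*r^2 = pi*14.55^2 = 665.08302 m^2
Volume = 665.08302 * 4.8 = 3192.4 m^3

3192.4 m^3


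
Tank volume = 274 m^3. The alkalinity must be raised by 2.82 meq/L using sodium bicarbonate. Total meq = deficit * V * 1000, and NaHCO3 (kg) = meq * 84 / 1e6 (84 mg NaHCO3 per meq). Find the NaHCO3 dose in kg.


Tank volume in L = 274 m^3 * 1000 = 274000 L
Total meq required = 2.82 meq/L * 274000 L = 772680 meq
NaHCO3 mass = 772680 meq * 84 mg/meq / 1e6 = 64.9051 kg

64.9051 kg


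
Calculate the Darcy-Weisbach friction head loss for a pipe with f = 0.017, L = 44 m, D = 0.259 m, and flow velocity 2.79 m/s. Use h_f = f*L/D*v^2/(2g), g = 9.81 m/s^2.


v^2 = 2.79^2 = 7.7841 m^2/s^2
L/D = 44/0.259 = 169.88417
h_f = f*(L/D)*v^2/(2g) = 0.017 * 169.88417 * 7.7841 / 19.62 = 1.14581 m

1.14581 m


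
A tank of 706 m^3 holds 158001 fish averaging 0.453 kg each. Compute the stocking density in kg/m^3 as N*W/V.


Total biomass = 158001 fish * 0.453 kg = 71574.453 kg
Density = total biomass / volume = 71574.453 / 706 = 101.38 kg/m^3

101.38 kg/m^3


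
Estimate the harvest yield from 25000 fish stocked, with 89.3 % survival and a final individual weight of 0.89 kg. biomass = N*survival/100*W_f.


Survivors = 25000 * 89.3/100 = 22325 fish
Harvest biomass = survivors * W_f = 22325 * 0.89 = 19869.25 kg

19869.25 kg


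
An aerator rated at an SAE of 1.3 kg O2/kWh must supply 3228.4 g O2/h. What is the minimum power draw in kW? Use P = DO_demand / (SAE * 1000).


SAE in g O2/kWh = 1.3 * 1000 = 1300 g/kWh
P = DO_demand / SAE_g = 3228.4 / 1300 = 2.48338 kW

2.48338 kW


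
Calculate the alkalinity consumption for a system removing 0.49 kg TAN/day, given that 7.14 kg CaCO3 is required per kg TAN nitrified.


Alkalinity factor: 7.14 kg CaCO3 consumed per kg TAN nitrified
alk = 0.49 kg TAN * 7.14 = 3.4986 kg CaCO3/day

3.4986 kg CaCO3/day


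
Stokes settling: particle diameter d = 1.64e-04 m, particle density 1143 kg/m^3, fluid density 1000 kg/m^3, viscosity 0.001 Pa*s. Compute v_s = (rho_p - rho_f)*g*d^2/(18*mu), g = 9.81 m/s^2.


Density difference: rho_p - rho_f = 1143 - 1000 = 143 kg/m^3
d^2 = (1.64e-04)^2 = 2.6896e-08 m^2
Numerator = (rho_p - rho_f) * g * d^2 = 143 * 9.81 * 2.6896e-08 = 3.7730516e-05
Denominator = 18 * mu = 18 * 0.001 = 0.018
v_s = 3.7730516e-05 / 0.018 = 0.00209614 m/s
Check: Re = rho_f * v_s * d / mu = 1000 * 0.00209614 * 1.64e-04 / 0.001 = 0.344 < 1, so Stokes' law applies.

0.00209614 m/s


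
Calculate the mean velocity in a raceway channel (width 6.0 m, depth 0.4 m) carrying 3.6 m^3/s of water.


Cross-sectional area = W * d = 6.0 * 0.4 = 2.4 m^2
Velocity = Q / A = 3.6 / 2.4 = 1.5 m/s

1.5 m/s


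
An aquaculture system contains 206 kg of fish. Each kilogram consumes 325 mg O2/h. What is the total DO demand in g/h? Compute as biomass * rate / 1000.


Total O2 consumption (mg/h) = 206 kg * 325 mg/(kg*h) = 66950 mg/h
Convert to g/h: 66950 / 1000 = 66.95 g/h

66.95 g/h


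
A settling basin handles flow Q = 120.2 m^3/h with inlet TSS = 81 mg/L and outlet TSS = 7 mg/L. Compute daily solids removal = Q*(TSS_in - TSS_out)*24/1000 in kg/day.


Concentration drop: TSS_in - TSS_out = 81 - 7 = 74 mg/L
Hourly solids removed = Q * dTSS = 120.2 m^3/h * 74 mg/L = 8894.8 g/h  (m^3/h * mg/L = g/h)
Daily solids removed = 8894.8 * 24 = 213475.2 g/day
Convert g to kg: 213475.2 / 1000 = 213.4752 kg/day

213.4752 kg/day


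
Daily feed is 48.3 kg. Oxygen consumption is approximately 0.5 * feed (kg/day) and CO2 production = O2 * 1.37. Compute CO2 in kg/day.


O2 = 48.3 * 0.5 = 24.15
CO2 = 24.15 * 1.37 = 33.0855

33.0855 kg/day


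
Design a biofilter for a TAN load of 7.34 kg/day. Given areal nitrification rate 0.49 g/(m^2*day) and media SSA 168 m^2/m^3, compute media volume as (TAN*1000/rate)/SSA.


A = 7.34*1000 / 0.49 = 14979.592 m^2
V = 14979.592 / 168 = 89.1642

89.1642 m^3


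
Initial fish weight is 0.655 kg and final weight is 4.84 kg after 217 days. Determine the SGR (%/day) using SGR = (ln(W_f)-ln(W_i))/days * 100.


ln(W_f) = ln(4.84) = 1.5769147
ln(W_i) = ln(0.655) = -0.42312004
ln(W_f) - ln(W_i) = 1.5769147 - -0.42312004 = 2.0000347
SGR = 2.0000347 / 217 * 100 = 0.921675 %/day

0.921675 %/day


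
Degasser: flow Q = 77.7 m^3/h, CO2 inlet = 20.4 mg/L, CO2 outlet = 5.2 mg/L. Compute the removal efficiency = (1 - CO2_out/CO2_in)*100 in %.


CO2_out / CO2_in = 5.2 / 20.4 = 0.25490196
Fraction remaining = 0.25490196
efficiency = (1 - 0.25490196) * 100 = 74.5098 %

74.5098 %


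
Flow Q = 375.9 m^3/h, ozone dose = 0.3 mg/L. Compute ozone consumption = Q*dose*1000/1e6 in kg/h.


O3 demand (mg/h) = Q * dose * 1000 = 375.9 * 0.3 * 1000 = 112770 mg/h
Convert mg to kg: 112770 / 1e6 = 0.11277 kg/h

0.11277 kg/h


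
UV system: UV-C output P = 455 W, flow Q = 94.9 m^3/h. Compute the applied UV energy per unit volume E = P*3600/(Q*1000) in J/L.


Energy delivered per hour = 455 W * 3600 s = 1638000 J/h
Volume treated per hour = 94.9 m^3/h * 1000 = 94900 L/h
dose = 1638000 / 94900 = 17.2603 J/L

17.2603 J/L


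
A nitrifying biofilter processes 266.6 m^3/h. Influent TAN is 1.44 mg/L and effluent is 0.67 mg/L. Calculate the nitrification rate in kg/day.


Concentration drop: TAN_in - TAN_out = 1.44 - 0.67 = 0.77 mg/L
Hourly TAN removed = Q * dTAN = 266.6 m^3/h * 0.77 mg/L = 205.282 g/h  (m^3/h * mg/L = g/h)
Daily TAN removed = 205.282 * 24 = 4926.768 g/day
Convert to kg/day: 4926.768 / 1000 = 4.926768 kg/day

4.926768 kg/day


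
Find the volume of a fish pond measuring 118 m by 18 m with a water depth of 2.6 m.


Base area = L * W = 118 * 18 = 2124 m^2
Volume = area * depth = 2124 * 2.6 = 5522.4 m^3

5522.4 m^3


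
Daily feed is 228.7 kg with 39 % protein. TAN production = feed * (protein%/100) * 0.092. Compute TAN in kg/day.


Protein in feed = 228.7 * 39/100 = 89.193 kg/day
TAN = protein * 0.092 = 89.193 * 0.092 = 8.205756 kg/day

8.205756 kg/day


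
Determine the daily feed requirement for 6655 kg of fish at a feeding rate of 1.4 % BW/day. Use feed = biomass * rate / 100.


Feeding rate fraction = 1.4% / 100 = 0.014
Daily feed = 6655 kg * 0.014 = 93.17 kg/day

93.17 kg/day


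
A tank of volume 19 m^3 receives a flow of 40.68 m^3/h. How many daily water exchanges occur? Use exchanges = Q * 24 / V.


Daily flow volume = 40.68 m^3/h * 24 h = 976.32 m^3/day
Exchanges = daily flow / tank volume = 976.32 / 19 = 51.3853 exchanges/day

51.3853 exchanges/day


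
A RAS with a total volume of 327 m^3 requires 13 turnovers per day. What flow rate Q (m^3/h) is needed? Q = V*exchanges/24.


Daily recirculation volume = 327 m^3 * 13 = 4251 m^3/day
Flow rate Q = daily volume / 24 h = 4251 / 24 = 177.125 m^3/h

177.125 m^3/h


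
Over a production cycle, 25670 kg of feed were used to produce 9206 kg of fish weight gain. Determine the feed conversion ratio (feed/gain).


FCR = feed consumed / weight gained
FCR = 25670 kg / 9206 kg = 2.7884

2.7884


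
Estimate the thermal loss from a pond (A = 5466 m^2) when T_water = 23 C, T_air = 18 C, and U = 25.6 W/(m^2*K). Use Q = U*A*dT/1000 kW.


Temperature difference dT = 23 - 18 = 5 K
Heat loss (W) = U * A * dT = 25.6 * 5466 * 5 = 699648 W
Convert to kW: 699648 / 1000 = 699.648 kW

699.648 kW


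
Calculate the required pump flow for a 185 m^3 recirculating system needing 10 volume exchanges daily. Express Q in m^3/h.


Daily recirculation volume = 185 m^3 * 10 = 1850 m^3/day
Flow rate Q = daily volume / 24 h = 1850 / 24 = 77.0833 m^3/h

77.0833 m^3/h


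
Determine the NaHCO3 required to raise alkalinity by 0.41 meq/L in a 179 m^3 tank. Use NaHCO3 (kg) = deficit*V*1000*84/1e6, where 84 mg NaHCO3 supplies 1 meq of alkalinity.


Tank volume in L = 179 m^3 * 1000 = 179000 L
Total meq required = 0.41 meq/L * 179000 L = 73390 meq
NaHCO3 mass = 73390 meq * 84 mg/meq / 1e6 = 6.16476 kg

6.16476 kg


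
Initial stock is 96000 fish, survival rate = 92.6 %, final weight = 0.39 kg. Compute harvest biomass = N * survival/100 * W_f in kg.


Survivors = 96000 * 92.6/100 = 88896 fish
Harvest biomass = survivors * W_f = 88896 * 0.39 = 34669.44 kg

34669.44 kg


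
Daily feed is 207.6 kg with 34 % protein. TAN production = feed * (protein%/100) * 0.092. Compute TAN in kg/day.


Protein in feed = 207.6 * 34/100 = 70.584 kg/day
TAN = protein * 0.092 = 70.584 * 0.092 = 6.493728 kg/day

6.493728 kg/day


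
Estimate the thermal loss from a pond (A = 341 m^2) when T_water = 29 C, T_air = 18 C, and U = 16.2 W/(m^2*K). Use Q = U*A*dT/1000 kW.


Temperature difference dT = 29 - 18 = 11 K
Heat loss (W) = U * A * dT = 16.2 * 341 * 11 = 60766.2 W
Convert to kW: 60766.2 / 1000 = 60.7662 kW

60.7662 kW


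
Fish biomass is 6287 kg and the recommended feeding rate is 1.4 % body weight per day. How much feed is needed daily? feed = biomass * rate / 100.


Feeding rate fraction = 1.4% / 100 = 0.014
Daily feed = 6287 kg * 0.014 = 88.018 kg/day

88.018 kg/day


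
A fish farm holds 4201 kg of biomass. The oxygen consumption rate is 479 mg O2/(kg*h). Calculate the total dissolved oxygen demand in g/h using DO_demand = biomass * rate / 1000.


Total O2 consumption (mg/h) = 4201 kg * 479 mg/(kg*h) = 2012279 mg/h
Convert to g/h: 2012279 / 1000 = 2012.279 g/h

2012.279 g/h


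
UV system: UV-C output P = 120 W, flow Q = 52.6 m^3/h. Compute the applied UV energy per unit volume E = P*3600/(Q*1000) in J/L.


Energy delivered per hour = 120 W * 3600 s = 432000 J/h
Volume treated per hour = 52.6 m^3/h * 1000 = 52600 L/h
dose = 432000 / 52600 = 8.21293 J/L

8.21293 J/L


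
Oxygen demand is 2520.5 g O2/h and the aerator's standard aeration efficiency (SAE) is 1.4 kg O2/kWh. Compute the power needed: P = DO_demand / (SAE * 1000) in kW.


SAE in g O2/kWh = 1.4 * 1000 = 1400 g/kWh
P = DO_demand / SAE_g = 2520.5 / 1400 = 1.80036 kW

1.80036 kW


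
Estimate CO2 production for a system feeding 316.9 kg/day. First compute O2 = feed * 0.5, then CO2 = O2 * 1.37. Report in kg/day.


O2 = 316.9 * 0.5 = 158.45
CO2 = 158.45 * 1.37 = 217.0765

217.0765 kg/day


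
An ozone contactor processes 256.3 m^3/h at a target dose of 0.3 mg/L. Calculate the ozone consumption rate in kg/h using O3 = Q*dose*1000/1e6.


O3 demand (mg/h) = Q * dose * 1000 = 256.3 * 0.3 * 1000 = 76890 mg/h
Convert mg to kg: 76890 / 1e6 = 0.07689 kg/h

0.07689 kg/h


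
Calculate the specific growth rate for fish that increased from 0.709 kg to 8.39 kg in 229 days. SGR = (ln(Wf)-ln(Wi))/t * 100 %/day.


ln(W_f) = ln(8.39) = 2.1270405
ln(W_i) = ln(0.709) = -0.34389975
ln(W_f) - ln(W_i) = 2.1270405 - -0.34389975 = 2.4709402
SGR = 2.4709402 / 229 * 100 = 1.07901 %/day

1.07901 %/day


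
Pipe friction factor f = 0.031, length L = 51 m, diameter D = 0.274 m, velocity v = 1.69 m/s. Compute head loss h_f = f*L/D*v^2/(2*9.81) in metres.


v^2 = 1.69^2 = 2.8561 m^2/s^2
L/D = 51/0.274 = 186.13139
h_f = f*(L/D)*v^2/(2g) = 0.031 * 186.13139 * 2.8561 / 19.62 = 0.839954 m

0.839954 m


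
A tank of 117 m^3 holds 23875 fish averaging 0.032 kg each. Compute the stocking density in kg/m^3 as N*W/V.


Total biomass = 23875 fish * 0.032 kg = 764 kg
Density = total biomass / volume = 764 / 117 = 6.52991 kg/m^3

6.52991 kg/m^3


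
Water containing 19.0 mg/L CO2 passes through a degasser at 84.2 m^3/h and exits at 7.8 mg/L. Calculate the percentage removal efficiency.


CO2_out / CO2_in = 7.8 / 19.0 = 0.41052632
Fraction remaining = 0.41052632
efficiency = (1 - 0.41052632) * 100 = 58.9474 %

58.9474 %


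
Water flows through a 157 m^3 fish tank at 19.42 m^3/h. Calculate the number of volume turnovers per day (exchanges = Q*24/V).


Daily flow volume = 19.42 m^3/h * 24 h = 466.08 m^3/day
Exchanges = daily flow / tank volume = 466.08 / 157 = 2.96866 exchanges/day

2.96866 exchanges/day


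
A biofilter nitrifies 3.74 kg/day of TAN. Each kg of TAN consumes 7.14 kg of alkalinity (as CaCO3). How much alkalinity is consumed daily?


Alkalinity factor: 7.14 kg CaCO3 consumed per kg TAN nitrified
alk = 3.74 kg TAN * 7.14 = 26.7036 kg CaCO3/day

26.7036 kg CaCO3/day


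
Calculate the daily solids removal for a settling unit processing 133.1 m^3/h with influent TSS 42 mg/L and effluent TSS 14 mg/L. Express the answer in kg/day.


Concentration drop: TSS_in - TSS_out = 42 - 14 = 28 mg/L
Hourly solids removed = Q * dTSS = 133.1 m^3/h * 28 mg/L = 3726.8 g/h  (m^3/h * mg/L = g/h)
Daily solids removed = 3726.8 * 24 = 89443.2 g/day
Convert g to kg: 89443.2 / 1000 = 89.4432 kg/day

89.4432 kg/day


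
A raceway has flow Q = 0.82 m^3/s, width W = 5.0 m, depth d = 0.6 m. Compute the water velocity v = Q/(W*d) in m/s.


Cross-sectional area = W * d = 5.0 * 0.6 = 3 m^2
Velocity = Q / A = 0.82 / 3 = 0.273333 m/s

0.273333 m/s


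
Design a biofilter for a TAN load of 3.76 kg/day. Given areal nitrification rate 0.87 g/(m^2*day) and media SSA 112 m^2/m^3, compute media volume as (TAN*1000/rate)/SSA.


A = 3.76*1000 / 0.87 = 4321.8391 m^2
V = 4321.8391 / 112 = 38.5878

38.5878 m^3


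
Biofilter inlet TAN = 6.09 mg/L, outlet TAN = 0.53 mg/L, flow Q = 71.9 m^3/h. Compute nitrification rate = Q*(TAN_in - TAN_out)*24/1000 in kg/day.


Concentration drop: TAN_in - TAN_out = 6.09 - 0.53 = 5.56 mg/L
Hourly TAN removed = Q * dTAN = 71.9 m^3/h * 5.56 mg/L = 399.764 g/h  (m^3/h * mg/L = g/h)
Daily TAN removed = 399.764 * 24 = 9594.336 g/day
Convert to kg/day: 9594.336 / 1000 = 9.594336 kg/day

9.594336 kg/day


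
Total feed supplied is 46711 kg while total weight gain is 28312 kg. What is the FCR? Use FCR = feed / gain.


FCR = feed consumed / weight gained
FCR = 46711 kg / 28312 kg = 1.64987

1.64987


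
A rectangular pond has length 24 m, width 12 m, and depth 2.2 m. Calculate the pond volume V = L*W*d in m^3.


Base area = L * W = 24 * 12 = 288 m^2
Volume = area * depth = 288 * 2.2 = 633.6 m^3

633.6 m^3


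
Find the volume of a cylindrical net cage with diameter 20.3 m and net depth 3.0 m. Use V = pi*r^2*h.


r = d/2 = 20.3/2 = 10.15 m
Base area = pi*r^2 = pi*10.15^2 = 323.65473 m^2
Volume = 323.65473 * 3.0 = 970.964 m^3

970.964 m^3


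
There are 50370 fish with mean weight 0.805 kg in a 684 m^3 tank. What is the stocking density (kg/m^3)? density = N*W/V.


Total biomass = 50370 fish * 0.805 kg = 40547.85 kg
Density = total biomass / volume = 40547.85 / 684 = 59.2805 kg/m^3

59.2805 kg/m^3


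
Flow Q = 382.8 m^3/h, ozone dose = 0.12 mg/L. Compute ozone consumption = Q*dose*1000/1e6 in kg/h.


O3 demand (mg/h) = Q * dose * 1000 = 382.8 * 0.12 * 1000 = 45936 mg/h
Convert mg to kg: 45936 / 1e6 = 0.045936 kg/h

0.045936 kg/h


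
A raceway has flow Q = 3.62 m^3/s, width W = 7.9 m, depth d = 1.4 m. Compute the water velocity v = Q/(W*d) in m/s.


Cross-sectional area = W * d = 7.9 * 1.4 = 11.06 m^2
Velocity = Q / A = 3.62 / 11.06 = 0.327306 m/s

0.327306 m/s


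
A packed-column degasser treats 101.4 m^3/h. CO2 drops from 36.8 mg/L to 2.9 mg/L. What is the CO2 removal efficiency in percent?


CO2_out / CO2_in = 2.9 / 36.8 = 0.078804348
Fraction remaining = 0.078804348
efficiency = (1 - 0.078804348) * 100 = 92.1196 %

92.1196 %


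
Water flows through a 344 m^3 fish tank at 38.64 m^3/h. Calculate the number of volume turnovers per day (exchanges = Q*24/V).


Daily flow volume = 38.64 m^3/h * 24 h = 927.36 m^3/day
Exchanges = daily flow / tank volume = 927.36 / 344 = 2.69581 exchanges/day

2.69581 exchanges/day


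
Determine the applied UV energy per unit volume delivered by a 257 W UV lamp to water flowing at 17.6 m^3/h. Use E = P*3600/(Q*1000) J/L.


Energy delivered per hour = 257 W * 3600 s = 925200 J/h
Volume treated per hour = 17.6 m^3/h * 1000 = 17600 L/h
dose = 925200 / 17600 = 52.5682 J/L

52.5682 J/L


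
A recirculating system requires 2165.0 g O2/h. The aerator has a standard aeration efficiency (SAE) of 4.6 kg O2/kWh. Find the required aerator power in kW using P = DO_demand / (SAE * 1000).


SAE in g O2/kWh = 4.6 * 1000 = 4600 g/kWh
P = DO_demand / SAE_g = 2165.0 / 4600 = 0.470652 kW

0.470652 kW


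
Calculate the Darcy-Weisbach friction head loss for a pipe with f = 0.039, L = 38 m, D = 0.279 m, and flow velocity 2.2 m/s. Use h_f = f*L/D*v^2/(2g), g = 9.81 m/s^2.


v^2 = 2.2^2 = 4.84 m^2/s^2
L/D = 38/0.279 = 136.20072
h_f = f*(L/D)*v^2/(2g) = 0.039 * 136.20072 * 4.84 / 19.62 = 1.31036 m

1.31036 m


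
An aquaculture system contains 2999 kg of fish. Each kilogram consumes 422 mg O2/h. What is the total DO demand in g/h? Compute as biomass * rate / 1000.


Total O2 consumption (mg/h) = 2999 kg * 422 mg/(kg*h) = 1265578 mg/h
Convert to g/h: 1265578 / 1000 = 1265.578 g/h

1265.578 g/h


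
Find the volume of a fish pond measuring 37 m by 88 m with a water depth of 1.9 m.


Base area = L * W = 37 * 88 = 3256 m^2
Volume = area * depth = 3256 * 1.9 = 6186.4 m^3

6186.4 m^3


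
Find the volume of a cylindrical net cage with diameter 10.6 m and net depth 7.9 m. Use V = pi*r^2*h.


r = d/2 = 10.6/2 = 5.3 m
Base area = pi*r^2 = pi*5.3^2 = 88.247338 m^2
Volume = 88.247338 * 7.9 = 697.154 m^3

697.154 m^3
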